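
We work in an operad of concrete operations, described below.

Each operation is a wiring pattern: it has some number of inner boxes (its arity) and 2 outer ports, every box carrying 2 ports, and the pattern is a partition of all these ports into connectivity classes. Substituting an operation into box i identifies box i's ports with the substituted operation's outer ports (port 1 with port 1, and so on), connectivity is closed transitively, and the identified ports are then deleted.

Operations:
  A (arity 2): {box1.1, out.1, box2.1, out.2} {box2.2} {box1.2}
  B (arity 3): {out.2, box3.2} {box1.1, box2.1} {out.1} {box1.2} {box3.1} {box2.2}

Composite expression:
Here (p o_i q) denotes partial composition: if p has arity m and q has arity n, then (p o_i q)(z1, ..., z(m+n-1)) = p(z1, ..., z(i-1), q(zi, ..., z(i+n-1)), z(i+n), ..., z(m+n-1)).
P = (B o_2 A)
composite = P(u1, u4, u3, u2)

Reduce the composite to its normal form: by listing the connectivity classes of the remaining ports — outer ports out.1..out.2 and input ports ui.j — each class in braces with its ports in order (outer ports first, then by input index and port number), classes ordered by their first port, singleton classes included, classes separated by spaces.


{out.1} {out.2, u2.2} {u1.1, u3.1, u4.1} {u1.2} {u2.1} {u3.2} {u4.2}

Substituting into B glues patterns; closure does the rest.
after A, the pattern on (u4, u3) reads {out.1, out.2, u3.1, u4.1} {u3.2} {u4.2} (out.j = its outer ports)
after B, the pattern on (u1, u4, u3, u2) reads {out.1} {out.2, u2.2} {u1.1, u3.1, u4.1} {u1.2} {u2.1} {u3.2} {u4.2} (out.j = its outer ports)


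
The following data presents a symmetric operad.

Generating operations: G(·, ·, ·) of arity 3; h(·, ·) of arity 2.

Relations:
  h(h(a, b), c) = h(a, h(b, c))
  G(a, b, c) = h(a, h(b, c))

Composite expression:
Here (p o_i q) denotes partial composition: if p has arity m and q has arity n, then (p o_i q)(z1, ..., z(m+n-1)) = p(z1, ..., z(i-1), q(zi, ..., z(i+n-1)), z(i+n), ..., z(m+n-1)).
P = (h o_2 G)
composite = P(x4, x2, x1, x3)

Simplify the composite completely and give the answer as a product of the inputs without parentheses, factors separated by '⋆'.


x4 ⋆ x2 ⋆ x1 ⋆ x3

All parenthesizations of h agree; list the x-inputs left to right.
G(x2, x1, x3) flattens to x2 ⋆ x1 ⋆ x3
h(x4, G(x2, x1, x3)) flattens to x4 ⋆ x2 ⋆ x1 ⋆ x3


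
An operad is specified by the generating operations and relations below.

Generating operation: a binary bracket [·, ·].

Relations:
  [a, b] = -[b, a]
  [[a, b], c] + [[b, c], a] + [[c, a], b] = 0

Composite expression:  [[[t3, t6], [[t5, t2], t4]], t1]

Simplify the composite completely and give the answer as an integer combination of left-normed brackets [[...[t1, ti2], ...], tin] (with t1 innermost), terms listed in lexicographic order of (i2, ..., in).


Expand each bracket as ab - ba; the t1-initial words give the coefficients.
Composite bracket: [[[t3, t6], [[t5, t2], t4]], t1]
Expanding via [a, b] = ab - ba: 32 signed words (2^5 = 32).
Words beginning with t1 determine it all:
  the word t1t2t5t4t3t6 carries sign -1 and contributes -[[[[[t1, t2], t5], t4], t3], t6]
  the word t1t2t5t4t6t3 carries sign +1 and contributes +[[[[[t1, t2], t5], t4], t6], t3]
  the word t1t3t6t2t5t4 carries sign +1 and contributes +[[[[[t1, t3], t6], t2], t5], t4]
  the word t1t3t6t4t2t5 carries sign -1 and contributes -[[[[[t1, t3], t6], t4], t2], t5]
  the word t1t3t6t4t5t2 carries sign +1 and contributes +[[[[[t1, t3], t6], t4], t5], t2]
  the word t1t3t6t5t2t4 carries sign -1 and contributes -[[[[[t1, t3], t6], t5], t2], t4]
  the word t1t4t2t5t3t6 carries sign +1 and contributes +[[[[[t1, t4], t2], t5], t3], t6]
  the word t1t4t2t5t6t3 carries sign -1 and contributes -[[[[[t1, t4], t2], t5], t6], t3]
  the word t1t4t5t2t3t6 carries sign -1 and contributes -[[[[[t1, t4], t5], t2], t3], t6]
  the word t1t4t5t2t6t3 carries sign +1 and contributes +[[[[[t1, t4], t5], t2], t6], t3]
  the word t1t5t2t4t3t6 carries sign +1 and contributes +[[[[[t1, t5], t2], t4], t3], t6]
  the word t1t5t2t4t6t3 carries sign -1 and contributes -[[[[[t1, t5], t2], t4], t6], t3]
  the word t1t6t3t2t5t4 carries sign -1 and contributes -[[[[[t1, t6], t3], t2], t5], t4]
  the word t1t6t3t4t2t5 carries sign +1 and contributes +[[[[[t1, t6], t3], t4], t2], t5]
  the word t1t6t3t4t5t2 carries sign -1 and contributes -[[[[[t1, t6], t3], t4], t5], t2]
  the word t1t6t3t5t2t4 carries sign +1 and contributes +[[[[[t1, t6], t3], t5], t2], t4]

-[[[[[t1, t2], t5], t4], t3], t6] + [[[[[t1, t2], t5], t4], t6], t3] + [[[[[t1, t3], t6], t2], t5], t4] - [[[[[t1, t3], t6], t4], t2], t5] + [[[[[t1, t3], t6], t4], t5], t2] - [[[[[t1, t3], t6], t5], t2], t4] + [[[[[t1, t4], t2], t5], t3], t6] - [[[[[t1, t4], t2], t5], t6], t3] - [[[[[t1, t4], t5], t2], t3], t6] + [[[[[t1, t4], t5], t2], t6], t3] + [[[[[t1, t5], t2], t4], t3], t6] - [[[[[t1, t5], t2], t4], t6], t3] - [[[[[t1, t6], t3], t2], t5], t4] + [[[[[t1, t6], t3], t4], t2], t5] - [[[[[t1, t6], t3], t4], t5], t2] + [[[[[t1, t6], t3], t5], t2], t4]


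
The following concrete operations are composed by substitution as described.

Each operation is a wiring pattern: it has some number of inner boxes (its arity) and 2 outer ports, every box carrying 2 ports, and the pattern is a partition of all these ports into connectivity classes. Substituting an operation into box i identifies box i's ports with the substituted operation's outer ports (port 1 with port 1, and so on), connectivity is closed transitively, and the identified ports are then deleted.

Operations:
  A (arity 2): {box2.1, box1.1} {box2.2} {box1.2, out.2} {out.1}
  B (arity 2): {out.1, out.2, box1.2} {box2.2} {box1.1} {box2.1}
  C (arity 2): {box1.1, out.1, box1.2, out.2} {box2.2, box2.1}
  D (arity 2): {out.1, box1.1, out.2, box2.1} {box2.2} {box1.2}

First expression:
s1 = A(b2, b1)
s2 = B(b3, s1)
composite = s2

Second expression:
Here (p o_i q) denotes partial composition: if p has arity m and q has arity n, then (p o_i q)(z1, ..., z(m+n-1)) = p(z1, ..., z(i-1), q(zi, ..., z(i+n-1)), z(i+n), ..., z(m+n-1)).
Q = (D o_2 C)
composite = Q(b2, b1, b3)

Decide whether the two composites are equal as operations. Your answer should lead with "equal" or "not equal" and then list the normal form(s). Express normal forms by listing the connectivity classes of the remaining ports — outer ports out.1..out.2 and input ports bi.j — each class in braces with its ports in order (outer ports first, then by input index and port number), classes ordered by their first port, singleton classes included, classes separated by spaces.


not equal; the first gives {out.1, out.2, b3.2} {b1.1, b2.1} {b1.2} {b2.2} {b3.1} and the second {out.1, out.2, b1.1, b1.2, b2.1} {b2.2} {b3.1, b3.2}

In normal form, the first expression is {out.1, out.2, b3.2} {b1.1, b2.1} {b1.2} {b2.2} {b3.1}
In normal form, the second expression is {out.1, out.2, b1.1, b1.2, b2.1} {b2.2} {b3.1, b3.2}
No match — not equal.


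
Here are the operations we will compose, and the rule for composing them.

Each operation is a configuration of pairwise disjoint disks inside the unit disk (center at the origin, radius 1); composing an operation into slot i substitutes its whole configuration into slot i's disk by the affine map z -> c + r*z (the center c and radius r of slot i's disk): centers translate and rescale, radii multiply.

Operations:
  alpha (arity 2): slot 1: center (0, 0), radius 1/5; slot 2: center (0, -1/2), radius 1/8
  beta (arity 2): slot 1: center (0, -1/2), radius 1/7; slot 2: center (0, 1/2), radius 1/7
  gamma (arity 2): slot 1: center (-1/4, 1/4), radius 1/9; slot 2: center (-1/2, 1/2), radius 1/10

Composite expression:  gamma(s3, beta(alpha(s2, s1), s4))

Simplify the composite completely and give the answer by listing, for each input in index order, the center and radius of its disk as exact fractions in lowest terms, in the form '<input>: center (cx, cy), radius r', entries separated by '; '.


Nesting under gamma composes maps z -> c + r*z down each s-path.
for s3, the 1-step affine chain lands on center (-1/4, 1/4), radius 1/9
for s2, the 3-step affine chain lands on center (-1/2, 9/20), radius 1/350
for s1, the 3-step affine chain lands on center (-1/2, 31/70), radius 1/560
for s4, the 2-step affine chain lands on center (-1/2, 11/20), radius 1/70

s1: center (-1/2, 31/70), radius 1/560; s2: center (-1/2, 9/20), radius 1/350; s3: center (-1/4, 1/4), radius 1/9; s4: center (-1/2, 11/20), radius 1/70


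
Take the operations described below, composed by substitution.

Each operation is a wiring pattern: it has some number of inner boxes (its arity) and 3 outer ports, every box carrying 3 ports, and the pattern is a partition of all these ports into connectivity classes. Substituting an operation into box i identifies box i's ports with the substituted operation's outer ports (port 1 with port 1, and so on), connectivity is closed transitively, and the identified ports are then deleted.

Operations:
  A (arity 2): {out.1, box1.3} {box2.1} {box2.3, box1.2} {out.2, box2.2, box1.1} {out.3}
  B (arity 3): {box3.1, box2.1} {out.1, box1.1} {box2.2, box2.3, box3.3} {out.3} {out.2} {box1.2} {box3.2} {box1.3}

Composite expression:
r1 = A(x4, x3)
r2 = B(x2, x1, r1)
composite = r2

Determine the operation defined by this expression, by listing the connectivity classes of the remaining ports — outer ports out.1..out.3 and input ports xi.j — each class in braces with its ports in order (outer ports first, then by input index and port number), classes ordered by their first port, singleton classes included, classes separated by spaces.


{out.1, x2.1} {out.2} {out.3} {x1.1, x4.3} {x1.2, x1.3} {x2.2} {x2.3} {x3.1} {x3.2, x4.1} {x3.3, x4.2}


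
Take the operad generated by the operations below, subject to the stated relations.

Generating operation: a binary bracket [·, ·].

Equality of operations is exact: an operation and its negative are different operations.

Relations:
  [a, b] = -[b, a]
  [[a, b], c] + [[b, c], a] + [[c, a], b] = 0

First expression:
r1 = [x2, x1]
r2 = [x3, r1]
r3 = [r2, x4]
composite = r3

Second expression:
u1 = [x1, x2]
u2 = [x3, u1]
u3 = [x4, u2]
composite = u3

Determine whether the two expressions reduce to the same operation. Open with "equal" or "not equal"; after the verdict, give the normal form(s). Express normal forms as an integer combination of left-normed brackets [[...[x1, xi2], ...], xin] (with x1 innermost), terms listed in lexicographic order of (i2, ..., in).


The first composite normalizes to [[[x1, x2], x3], x4]
The second composite normalizes to [[[x1, x2], x3], x4]
Identical normal forms: equal.

equal; both compose to [[[x1, x2], x3], x4]


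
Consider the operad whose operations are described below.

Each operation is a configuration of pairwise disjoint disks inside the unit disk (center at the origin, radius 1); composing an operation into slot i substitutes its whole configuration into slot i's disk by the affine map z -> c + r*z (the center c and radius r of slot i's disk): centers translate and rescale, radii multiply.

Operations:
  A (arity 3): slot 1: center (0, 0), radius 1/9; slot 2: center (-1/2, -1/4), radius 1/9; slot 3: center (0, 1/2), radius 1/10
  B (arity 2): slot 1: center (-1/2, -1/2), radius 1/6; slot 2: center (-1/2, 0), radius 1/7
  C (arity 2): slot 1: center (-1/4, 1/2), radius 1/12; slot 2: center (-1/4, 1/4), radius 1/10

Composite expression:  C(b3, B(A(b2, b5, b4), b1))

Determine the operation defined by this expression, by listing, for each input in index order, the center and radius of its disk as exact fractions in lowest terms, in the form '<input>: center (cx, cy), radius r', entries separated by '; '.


b1: center (-3/10, 1/4), radius 1/70; b2: center (-3/10, 1/5), radius 1/540; b3: center (-1/4, 1/2), radius 1/12; b4: center (-3/10, 5/24), radius 1/600; b5: center (-37/120, 47/240), radius 1/540


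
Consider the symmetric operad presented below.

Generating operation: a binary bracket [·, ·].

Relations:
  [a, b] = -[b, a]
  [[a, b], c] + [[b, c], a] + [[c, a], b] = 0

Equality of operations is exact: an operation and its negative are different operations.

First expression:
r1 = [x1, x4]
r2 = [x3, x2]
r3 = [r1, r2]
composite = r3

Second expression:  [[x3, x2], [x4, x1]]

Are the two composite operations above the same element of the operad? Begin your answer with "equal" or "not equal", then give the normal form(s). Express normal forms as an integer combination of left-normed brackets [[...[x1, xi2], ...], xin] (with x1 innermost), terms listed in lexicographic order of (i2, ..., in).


equal — both sides give -[[[x1, x4], x2], x3] + [[[x1, x4], x3], x2]

In normal form, the first expression is -[[[x1, x4], x2], x3] + [[[x1, x4], x3], x2]
In normal form, the second expression is -[[[x1, x4], x2], x3] + [[[x1, x4], x3], x2]
Both agree, so they are equal.


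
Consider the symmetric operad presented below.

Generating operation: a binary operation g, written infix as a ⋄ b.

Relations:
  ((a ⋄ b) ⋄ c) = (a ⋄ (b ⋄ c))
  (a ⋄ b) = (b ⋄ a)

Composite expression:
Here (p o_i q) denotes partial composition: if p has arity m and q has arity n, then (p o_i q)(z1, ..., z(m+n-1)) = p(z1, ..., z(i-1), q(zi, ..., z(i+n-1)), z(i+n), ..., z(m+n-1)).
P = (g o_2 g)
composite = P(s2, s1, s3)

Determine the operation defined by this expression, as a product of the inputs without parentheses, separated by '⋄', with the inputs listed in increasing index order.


s1 ⋄ s2 ⋄ s3


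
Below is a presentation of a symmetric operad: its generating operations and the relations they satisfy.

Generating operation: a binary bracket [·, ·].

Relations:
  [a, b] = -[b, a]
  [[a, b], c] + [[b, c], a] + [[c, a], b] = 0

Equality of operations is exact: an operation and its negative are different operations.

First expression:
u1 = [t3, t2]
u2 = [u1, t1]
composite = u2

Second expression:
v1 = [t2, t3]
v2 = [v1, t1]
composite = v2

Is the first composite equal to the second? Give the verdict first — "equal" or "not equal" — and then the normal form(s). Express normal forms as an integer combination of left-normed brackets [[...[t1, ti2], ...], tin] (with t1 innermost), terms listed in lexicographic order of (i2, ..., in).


The first expression, normalized: [[t1, t2], t3] - [[t1, t3], t2]
The second expression, normalized: -[[t1, t2], t3] + [[t1, t3], t2]
Different reductions; not equal.

not equal; the first gives [[t1, t2], t3] - [[t1, t3], t2] and the second -[[t1, t2], t3] + [[t1, t3], t2]


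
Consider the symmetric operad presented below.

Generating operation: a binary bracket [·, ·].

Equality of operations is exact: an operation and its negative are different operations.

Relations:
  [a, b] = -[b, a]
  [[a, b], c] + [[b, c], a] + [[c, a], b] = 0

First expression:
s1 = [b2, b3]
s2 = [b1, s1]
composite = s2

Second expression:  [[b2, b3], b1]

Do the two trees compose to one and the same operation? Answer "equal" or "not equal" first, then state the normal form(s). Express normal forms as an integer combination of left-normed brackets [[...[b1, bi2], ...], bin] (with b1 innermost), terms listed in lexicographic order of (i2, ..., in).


not equal — first [[b1, b2], b3] - [[b1, b3], b2], second -[[b1, b2], b3] + [[b1, b3], b2]

Reducing the first expression gives [[b1, b2], b3] - [[b1, b3], b2]
Reducing the second expression gives -[[b1, b2], b3] + [[b1, b3], b2]
Different reductions; not equal.


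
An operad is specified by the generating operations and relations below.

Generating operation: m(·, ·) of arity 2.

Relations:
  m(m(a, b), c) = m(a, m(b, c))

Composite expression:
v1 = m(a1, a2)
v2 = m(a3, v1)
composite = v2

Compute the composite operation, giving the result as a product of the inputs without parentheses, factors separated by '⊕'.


a3 ⊕ a1 ⊕ a2


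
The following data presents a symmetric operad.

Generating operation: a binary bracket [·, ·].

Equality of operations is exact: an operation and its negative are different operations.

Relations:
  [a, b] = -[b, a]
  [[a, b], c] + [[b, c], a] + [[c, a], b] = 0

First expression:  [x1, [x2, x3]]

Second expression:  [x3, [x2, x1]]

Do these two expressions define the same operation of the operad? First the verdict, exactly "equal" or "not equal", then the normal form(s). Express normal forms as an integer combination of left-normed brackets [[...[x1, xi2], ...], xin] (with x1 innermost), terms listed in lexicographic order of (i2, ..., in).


not equal: they reduce to [[x1, x2], x3] - [[x1, x3], x2] and [[x1, x2], x3]

The first expression reduces to [[x1, x2], x3] - [[x1, x3], x2]
The second expression reduces to [[x1, x2], x3]
No match — not equal.


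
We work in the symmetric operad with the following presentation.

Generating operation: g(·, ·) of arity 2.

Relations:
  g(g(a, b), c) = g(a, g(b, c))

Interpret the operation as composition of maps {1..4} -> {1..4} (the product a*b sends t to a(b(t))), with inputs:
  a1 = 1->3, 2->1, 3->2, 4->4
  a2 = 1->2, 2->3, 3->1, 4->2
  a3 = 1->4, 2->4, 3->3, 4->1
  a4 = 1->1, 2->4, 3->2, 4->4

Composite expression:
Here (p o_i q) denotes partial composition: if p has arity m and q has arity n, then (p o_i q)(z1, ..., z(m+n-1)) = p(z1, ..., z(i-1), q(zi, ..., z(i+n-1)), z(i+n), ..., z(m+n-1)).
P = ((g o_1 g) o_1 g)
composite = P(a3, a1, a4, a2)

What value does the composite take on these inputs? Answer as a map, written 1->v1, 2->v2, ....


1->1, 2->4, 3->3, 4->1


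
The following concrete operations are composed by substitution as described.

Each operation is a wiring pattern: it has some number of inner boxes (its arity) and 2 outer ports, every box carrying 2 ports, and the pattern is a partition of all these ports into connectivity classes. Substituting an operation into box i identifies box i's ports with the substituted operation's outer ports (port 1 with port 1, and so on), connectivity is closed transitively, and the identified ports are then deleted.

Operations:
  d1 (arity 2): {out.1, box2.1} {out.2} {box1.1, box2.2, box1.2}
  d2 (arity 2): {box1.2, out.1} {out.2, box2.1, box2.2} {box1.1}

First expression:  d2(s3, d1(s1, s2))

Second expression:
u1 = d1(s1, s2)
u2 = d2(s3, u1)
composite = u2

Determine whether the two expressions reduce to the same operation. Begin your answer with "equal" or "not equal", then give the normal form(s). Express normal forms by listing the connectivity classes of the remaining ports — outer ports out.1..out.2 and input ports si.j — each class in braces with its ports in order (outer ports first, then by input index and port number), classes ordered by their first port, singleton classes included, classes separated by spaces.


equal — both sides give {out.1, s3.2} {out.2, s2.1} {s1.1, s1.2, s2.2} {s3.1}

Reducing the first expression gives {out.1, s3.2} {out.2, s2.1} {s1.1, s1.2, s2.2} {s3.1}
Reducing the second expression gives {out.1, s3.2} {out.2, s2.1} {s1.1, s1.2, s2.2} {s3.1}
One common form — equal.


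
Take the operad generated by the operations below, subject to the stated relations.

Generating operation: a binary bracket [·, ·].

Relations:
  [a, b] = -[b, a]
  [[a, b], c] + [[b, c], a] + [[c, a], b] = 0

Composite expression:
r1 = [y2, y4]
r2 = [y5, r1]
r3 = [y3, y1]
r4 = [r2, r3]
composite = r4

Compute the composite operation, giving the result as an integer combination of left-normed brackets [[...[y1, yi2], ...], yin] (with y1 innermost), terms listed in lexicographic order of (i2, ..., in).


Left-normed coefficients sit on the y1-initial expansion words.
Composite bracket: [[y5, [y2, y4]], [y3, y1]]
Each bracket splits as ab - ba, giving 16 signed words (2^4 = 16).
Words beginning with y1 determine it all:
  y1y3y2y4y5 (sign -1) contributes -[[[[y1, y3], y2], y4], y5]
  y1y3y4y2y5 (sign +1) contributes +[[[[y1, y3], y4], y2], y5]
  y1y3y5y2y4 (sign +1) contributes +[[[[y1, y3], y5], y2], y4]
  y1y3y5y4y2 (sign -1) contributes -[[[[y1, y3], y5], y4], y2]

-[[[[y1, y3], y2], y4], y5] + [[[[y1, y3], y4], y2], y5] + [[[[y1, y3], y5], y2], y4] - [[[[y1, y3], y5], y4], y2]


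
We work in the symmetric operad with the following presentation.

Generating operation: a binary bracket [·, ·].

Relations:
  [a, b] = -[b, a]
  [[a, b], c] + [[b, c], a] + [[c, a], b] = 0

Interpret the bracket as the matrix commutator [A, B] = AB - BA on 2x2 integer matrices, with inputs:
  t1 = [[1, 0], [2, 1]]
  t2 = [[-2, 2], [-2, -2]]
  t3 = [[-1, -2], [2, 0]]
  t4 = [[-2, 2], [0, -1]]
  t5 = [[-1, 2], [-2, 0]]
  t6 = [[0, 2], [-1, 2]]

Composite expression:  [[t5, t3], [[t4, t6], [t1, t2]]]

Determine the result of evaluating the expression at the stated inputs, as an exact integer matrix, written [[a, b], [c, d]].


[t5, t3] = [[0, 4], [4, 0]]
[t4, t6] = [[-2, 2], [-1, 2]]
[t1, t2] = [[-4, 0], [0, 4]]
[[t4, t6], [t1, t2]] = [[0, 16], [8, 0]]
[[t5, t3], [[t4, t6], [t1, t2]]] = [[-32, 0], [0, 32]]

[[-32, 0], [0, 32]]


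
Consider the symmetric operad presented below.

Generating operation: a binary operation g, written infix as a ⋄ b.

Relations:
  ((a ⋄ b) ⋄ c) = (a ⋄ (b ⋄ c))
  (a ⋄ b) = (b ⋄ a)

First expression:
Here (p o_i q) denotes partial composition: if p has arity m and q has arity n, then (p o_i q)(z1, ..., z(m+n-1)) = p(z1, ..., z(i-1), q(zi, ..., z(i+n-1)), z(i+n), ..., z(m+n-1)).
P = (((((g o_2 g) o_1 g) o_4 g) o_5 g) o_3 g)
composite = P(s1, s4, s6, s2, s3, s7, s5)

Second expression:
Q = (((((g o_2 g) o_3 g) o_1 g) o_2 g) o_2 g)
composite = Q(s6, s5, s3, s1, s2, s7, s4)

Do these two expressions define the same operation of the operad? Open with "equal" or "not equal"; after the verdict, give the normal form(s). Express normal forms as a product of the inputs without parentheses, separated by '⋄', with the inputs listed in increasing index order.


equal: each reduces to s1 ⋄ s2 ⋄ s3 ⋄ s4 ⋄ s5 ⋄ s6 ⋄ s7


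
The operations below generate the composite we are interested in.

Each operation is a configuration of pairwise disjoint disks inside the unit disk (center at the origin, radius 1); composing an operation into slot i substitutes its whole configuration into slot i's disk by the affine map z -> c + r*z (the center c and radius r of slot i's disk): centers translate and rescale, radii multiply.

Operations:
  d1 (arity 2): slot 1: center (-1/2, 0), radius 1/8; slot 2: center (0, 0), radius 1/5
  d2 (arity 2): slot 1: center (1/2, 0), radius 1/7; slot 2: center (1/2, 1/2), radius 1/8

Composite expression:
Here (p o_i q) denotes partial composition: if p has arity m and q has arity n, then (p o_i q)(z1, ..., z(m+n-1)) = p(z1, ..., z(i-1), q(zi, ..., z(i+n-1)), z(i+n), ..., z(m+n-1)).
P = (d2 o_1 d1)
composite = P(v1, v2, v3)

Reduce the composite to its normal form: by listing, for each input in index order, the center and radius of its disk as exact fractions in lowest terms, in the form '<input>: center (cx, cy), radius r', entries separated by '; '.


v1: center (3/7, 0), radius 1/56; v2: center (1/2, 0), radius 1/35; v3: center (1/2, 1/2), radius 1/8

Below d2, radii multiply path by path; the v-disk centers shift.
tracing v1 down its 2-map path: center (3/7, 0), radius 1/56
tracing v2 down its 2-map path: center (1/2, 0), radius 1/35
tracing v3 down its 1-map path: center (1/2, 1/2), radius 1/8


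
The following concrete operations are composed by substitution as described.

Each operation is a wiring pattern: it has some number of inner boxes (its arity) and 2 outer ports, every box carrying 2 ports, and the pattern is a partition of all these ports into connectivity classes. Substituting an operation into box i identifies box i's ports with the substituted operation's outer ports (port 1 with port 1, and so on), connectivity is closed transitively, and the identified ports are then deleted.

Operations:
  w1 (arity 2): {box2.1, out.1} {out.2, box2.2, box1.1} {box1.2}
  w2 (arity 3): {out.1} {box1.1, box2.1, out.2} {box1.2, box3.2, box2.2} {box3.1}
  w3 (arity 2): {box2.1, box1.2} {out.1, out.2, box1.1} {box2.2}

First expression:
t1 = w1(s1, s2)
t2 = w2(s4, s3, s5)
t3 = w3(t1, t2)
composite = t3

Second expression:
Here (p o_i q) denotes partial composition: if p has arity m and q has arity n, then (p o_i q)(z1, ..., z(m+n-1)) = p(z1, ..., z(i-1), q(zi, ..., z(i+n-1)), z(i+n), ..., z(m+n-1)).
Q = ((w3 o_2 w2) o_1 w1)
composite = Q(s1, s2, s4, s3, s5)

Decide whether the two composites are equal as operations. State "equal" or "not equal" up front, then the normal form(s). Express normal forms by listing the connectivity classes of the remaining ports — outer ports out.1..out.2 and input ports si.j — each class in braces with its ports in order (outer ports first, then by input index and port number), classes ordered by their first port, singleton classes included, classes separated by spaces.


Reducing the first expression gives {out.1, out.2, s2.1} {s1.1, s2.2} {s1.2} {s3.1, s4.1} {s3.2, s4.2, s5.2} {s5.1}
Reducing the second expression gives {out.1, out.2, s2.1} {s1.1, s2.2} {s1.2} {s3.1, s4.1} {s3.2, s4.2, s5.2} {s5.1}
The forms coincide; equal.

equal — both sides give {out.1, out.2, s2.1} {s1.1, s2.2} {s1.2} {s3.1, s4.1} {s3.2, s4.2, s5.2} {s5.1}


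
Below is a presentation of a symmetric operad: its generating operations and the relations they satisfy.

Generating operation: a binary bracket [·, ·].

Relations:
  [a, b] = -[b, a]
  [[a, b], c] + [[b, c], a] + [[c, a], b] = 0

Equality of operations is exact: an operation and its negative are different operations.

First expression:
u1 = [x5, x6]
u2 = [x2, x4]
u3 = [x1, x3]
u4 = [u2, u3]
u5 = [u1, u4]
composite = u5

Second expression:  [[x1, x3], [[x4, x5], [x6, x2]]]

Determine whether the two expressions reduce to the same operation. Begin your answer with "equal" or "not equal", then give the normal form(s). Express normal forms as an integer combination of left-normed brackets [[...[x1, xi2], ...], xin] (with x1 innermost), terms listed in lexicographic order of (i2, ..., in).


not equal; first: [[[[[x1, x3], x2], x4], x5], x6] - [[[[[x1, x3], x2], x4], x6], x5] - [[[[[x1, x3], x4], x2], x5], x6] + [[[[[x1, x3], x4], x2], x6], x5]; second: [[[[[x1, x3], x2], x6], x4], x5] - [[[[[x1, x3], x2], x6], x5], x4] - [[[[[x1, x3], x4], x5], x2], x6] + [[[[[x1, x3], x4], x5], x6], x2] + [[[[[x1, x3], x5], x4], x2], x6] - [[[[[x1, x3], x5], x4], x6], x2] - [[[[[x1, x3], x6], x2], x4], x5] + [[[[[x1, x3], x6], x2], x5], x4]

The first expression, normalized: [[[[[x1, x3], x2], x4], x5], x6] - [[[[[x1, x3], x2], x4], x6], x5] - [[[[[x1, x3], x4], x2], x5], x6] + [[[[[x1, x3], x4], x2], x6], x5]
The second expression, normalized: [[[[[x1, x3], x2], x6], x4], x5] - [[[[[x1, x3], x2], x6], x5], x4] - [[[[[x1, x3], x4], x5], x2], x6] + [[[[[x1, x3], x4], x5], x6], x2] + [[[[[x1, x3], x5], x4], x2], x6] - [[[[[x1, x3], x5], x4], x6], x2] - [[[[[x1, x3], x6], x2], x4], x5] + [[[[[x1, x3], x6], x2], x5], x4]
The normal forms differ: not equal.


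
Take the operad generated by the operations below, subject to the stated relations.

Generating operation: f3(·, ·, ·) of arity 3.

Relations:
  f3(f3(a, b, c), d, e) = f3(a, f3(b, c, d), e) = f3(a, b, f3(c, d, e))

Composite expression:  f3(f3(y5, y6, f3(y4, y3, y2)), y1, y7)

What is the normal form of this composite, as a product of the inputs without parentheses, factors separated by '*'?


y5 * y6 * y4 * y3 * y2 * y1 * y7

Key point: f3 is associative — brackets drop, the y-order remains.
f3(y4, y3, y2) flattens to y4 * y3 * y2
f3(y5, y6, f3(y4, y3, y2)) flattens to y5 * y6 * y4 * y3 * y2
f3(f3(y5, y6, f3(y4, y3, y2)), y1, y7) flattens to y5 * y6 * y4 * y3 * y2 * y1 * y7


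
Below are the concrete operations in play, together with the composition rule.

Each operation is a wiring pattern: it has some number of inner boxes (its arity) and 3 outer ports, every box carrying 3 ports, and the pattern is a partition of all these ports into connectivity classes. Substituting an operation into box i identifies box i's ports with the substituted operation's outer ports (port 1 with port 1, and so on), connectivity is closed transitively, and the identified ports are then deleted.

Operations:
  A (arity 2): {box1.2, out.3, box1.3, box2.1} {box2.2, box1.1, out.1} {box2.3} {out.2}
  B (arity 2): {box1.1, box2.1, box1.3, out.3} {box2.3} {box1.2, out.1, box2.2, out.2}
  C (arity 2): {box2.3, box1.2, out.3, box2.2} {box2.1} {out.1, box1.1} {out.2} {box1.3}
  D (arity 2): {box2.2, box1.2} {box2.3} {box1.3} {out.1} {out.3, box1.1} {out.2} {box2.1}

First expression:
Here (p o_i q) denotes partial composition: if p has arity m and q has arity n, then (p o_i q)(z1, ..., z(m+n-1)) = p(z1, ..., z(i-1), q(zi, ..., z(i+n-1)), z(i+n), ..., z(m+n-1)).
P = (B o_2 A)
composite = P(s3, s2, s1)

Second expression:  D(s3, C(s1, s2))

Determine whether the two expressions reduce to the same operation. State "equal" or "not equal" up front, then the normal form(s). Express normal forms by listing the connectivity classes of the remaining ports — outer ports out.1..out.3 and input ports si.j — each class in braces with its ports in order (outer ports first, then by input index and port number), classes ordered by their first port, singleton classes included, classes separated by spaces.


not equal: they reduce to {out.1, out.2, s3.2} {out.3, s1.2, s2.1, s3.1, s3.3} {s1.1, s2.2, s2.3} {s1.3} and {out.1} {out.2} {out.3, s3.1} {s1.1} {s1.2, s2.2, s2.3} {s1.3} {s2.1} {s3.2} {s3.3}

Reducing the first expression gives {out.1, out.2, s3.2} {out.3, s1.2, s2.1, s3.1, s3.3} {s1.1, s2.2, s2.3} {s1.3}
Reducing the second expression gives {out.1} {out.2} {out.3, s3.1} {s1.1} {s1.2, s2.2, s2.3} {s1.3} {s2.1} {s3.2} {s3.3}
The forms do not match — not equal.


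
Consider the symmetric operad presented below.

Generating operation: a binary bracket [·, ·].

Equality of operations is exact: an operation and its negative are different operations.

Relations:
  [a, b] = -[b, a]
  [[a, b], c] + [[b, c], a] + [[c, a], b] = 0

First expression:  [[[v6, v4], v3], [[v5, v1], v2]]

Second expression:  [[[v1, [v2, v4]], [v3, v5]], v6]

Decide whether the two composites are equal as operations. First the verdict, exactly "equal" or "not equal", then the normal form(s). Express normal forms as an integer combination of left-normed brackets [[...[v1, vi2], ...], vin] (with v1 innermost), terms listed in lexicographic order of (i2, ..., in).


not equal: they reduce to [[[[[v1, v5], v2], v3], v4], v6] - [[[[[v1, v5], v2], v3], v6], v4] - [[[[[v1, v5], v2], v4], v6], v3] + [[[[[v1, v5], v2], v6], v4], v3] and [[[[[v1, v2], v4], v3], v5], v6] - [[[[[v1, v2], v4], v5], v3], v6] - [[[[[v1, v4], v2], v3], v5], v6] + [[[[[v1, v4], v2], v5], v3], v6]


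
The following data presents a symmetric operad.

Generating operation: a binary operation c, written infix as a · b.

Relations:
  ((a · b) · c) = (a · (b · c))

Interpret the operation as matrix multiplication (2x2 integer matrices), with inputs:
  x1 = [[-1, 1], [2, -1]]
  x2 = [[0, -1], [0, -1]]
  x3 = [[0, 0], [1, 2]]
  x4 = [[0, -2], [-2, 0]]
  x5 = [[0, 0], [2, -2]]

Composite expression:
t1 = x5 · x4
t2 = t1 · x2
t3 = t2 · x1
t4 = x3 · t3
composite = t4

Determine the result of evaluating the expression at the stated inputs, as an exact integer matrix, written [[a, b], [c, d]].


[[0, 0], [0, 0]]


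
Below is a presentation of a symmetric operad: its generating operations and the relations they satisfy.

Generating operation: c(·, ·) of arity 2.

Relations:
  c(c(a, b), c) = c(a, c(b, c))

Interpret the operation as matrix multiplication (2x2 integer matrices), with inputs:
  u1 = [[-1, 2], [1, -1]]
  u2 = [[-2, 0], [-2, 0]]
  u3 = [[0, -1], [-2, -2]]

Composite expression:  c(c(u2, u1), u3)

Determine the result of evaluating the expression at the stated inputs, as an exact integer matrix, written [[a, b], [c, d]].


[[8, 6], [8, 6]]

c(u2, u1) = [[2, -4], [2, -4]]
c(c(u2, u1), u3) = [[8, 6], [8, 6]]


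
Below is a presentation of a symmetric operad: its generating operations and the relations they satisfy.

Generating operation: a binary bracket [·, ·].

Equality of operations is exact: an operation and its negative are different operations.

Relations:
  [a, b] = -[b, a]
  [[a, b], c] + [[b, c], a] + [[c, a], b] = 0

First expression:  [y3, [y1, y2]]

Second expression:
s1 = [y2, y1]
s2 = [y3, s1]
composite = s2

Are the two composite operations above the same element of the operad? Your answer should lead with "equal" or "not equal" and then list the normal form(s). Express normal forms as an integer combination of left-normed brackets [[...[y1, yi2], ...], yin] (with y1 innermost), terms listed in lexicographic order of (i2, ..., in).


not equal: they reduce to -[[y1, y2], y3] and [[y1, y2], y3]

The first expression reduces to -[[y1, y2], y3]
The second expression reduces to [[y1, y2], y3]
The normal forms differ: not equal.


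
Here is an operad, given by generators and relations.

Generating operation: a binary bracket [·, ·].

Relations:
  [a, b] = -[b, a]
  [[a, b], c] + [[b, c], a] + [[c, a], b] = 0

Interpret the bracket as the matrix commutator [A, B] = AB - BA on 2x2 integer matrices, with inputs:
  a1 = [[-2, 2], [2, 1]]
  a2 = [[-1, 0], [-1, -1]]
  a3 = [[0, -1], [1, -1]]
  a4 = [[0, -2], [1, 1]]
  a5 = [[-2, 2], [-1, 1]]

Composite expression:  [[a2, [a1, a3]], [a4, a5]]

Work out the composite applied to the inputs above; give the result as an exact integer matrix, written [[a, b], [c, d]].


[[-64, -16], [8, 64]]


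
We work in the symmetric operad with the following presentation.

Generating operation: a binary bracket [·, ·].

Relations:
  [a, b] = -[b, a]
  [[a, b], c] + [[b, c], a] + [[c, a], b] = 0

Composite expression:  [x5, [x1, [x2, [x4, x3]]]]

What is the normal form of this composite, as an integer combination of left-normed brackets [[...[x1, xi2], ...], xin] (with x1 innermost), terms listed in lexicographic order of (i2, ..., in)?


[[[[x1, x2], x3], x4], x5] - [[[[x1, x2], x4], x3], x5] - [[[[x1, x3], x4], x2], x5] + [[[[x1, x4], x3], x2], x5]

Skip Jacobi rewriting: expand, keep x1-initial words, read off terms.
Composite bracket: [x5, [x1, [x2, [x4, x3]]]]
Expanding via [a, b] = ab - ba: 16 signed words (2^4 = 16).
The x1-initial words carry the normal form:
  the word x1x2x3x4x5 carries sign +1 and contributes +[[[[x1, x2], x3], x4], x5]
  the word x1x2x4x3x5 carries sign -1 and contributes -[[[[x1, x2], x4], x3], x5]
  the word x1x3x4x2x5 carries sign -1 and contributes -[[[[x1, x3], x4], x2], x5]
  the word x1x4x3x2x5 carries sign +1 and contributes +[[[[x1, x4], x3], x2], x5]


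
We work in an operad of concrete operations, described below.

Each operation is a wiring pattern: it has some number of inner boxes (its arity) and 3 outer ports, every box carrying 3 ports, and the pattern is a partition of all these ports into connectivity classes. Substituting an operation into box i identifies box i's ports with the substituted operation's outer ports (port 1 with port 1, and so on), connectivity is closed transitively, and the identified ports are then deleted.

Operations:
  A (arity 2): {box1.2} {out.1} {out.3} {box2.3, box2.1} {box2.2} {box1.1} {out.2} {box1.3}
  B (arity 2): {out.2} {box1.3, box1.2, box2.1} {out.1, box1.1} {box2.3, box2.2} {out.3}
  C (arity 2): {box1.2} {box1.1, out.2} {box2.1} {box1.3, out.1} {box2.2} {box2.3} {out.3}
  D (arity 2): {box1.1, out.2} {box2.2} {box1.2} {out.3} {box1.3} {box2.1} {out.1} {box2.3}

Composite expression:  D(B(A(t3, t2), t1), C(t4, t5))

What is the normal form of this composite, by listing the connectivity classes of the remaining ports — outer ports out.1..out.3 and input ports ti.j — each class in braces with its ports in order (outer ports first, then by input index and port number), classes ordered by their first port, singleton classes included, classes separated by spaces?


Treat the ports identified at D as solder joints: merge, then drop.
A over (t3, t2) gives {out.1} {out.2} {out.3} {t2.1, t2.3} {t2.2} {t3.1} {t3.2} {t3.3}, out.j being that stage's outer ports
B over (t3, t2, t1) gives {out.1} {out.2} {out.3} {t1.1} {t1.2, t1.3} {t2.1, t2.3} {t2.2} {t3.1} {t3.2} {t3.3}, out.j being that stage's outer ports
C over (t4, t5) gives {out.1, t4.3} {out.2, t4.1} {out.3} {t4.2} {t5.1} {t5.2} {t5.3}, out.j being that stage's outer ports
D over (t3, t2, t1, t4, t5) gives {out.1} {out.2} {out.3} {t1.1} {t1.2, t1.3} {t2.1, t2.3} {t2.2} {t3.1} {t3.2} {t3.3} {t4.1} {t4.2} {t4.3} {t5.1} {t5.2} {t5.3}, out.j being that stage's outer ports

{out.1} {out.2} {out.3} {t1.1} {t1.2, t1.3} {t2.1, t2.3} {t2.2} {t3.1} {t3.2} {t3.3} {t4.1} {t4.2} {t4.3} {t5.1} {t5.2} {t5.3}


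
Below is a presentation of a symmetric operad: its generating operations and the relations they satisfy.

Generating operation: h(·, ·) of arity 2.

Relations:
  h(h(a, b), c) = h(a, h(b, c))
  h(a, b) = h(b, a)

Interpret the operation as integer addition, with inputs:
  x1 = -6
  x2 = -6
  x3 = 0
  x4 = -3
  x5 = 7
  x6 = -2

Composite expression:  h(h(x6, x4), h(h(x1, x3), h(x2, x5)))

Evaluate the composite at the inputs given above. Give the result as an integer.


-10


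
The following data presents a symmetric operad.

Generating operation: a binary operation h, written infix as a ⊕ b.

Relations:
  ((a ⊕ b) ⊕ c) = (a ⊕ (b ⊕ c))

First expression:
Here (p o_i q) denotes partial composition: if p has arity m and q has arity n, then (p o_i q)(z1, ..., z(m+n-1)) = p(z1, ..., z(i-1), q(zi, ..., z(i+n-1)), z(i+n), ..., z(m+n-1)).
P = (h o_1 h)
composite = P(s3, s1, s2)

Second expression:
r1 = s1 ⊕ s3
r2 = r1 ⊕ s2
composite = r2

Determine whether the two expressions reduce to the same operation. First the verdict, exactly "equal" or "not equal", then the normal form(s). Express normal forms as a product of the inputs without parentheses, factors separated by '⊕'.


not equal; first: s3 ⊕ s1 ⊕ s2; second: s1 ⊕ s3 ⊕ s2

Reducing the first expression gives s3 ⊕ s1 ⊕ s2
Reducing the second expression gives s1 ⊕ s3 ⊕ s2
The forms do not match — not equal.


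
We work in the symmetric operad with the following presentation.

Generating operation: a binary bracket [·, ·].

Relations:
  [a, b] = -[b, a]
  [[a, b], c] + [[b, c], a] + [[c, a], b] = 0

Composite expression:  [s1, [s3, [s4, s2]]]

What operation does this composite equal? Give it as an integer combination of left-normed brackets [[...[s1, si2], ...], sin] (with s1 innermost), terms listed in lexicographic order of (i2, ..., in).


[[[s1, s2], s4], s3] - [[[s1, s3], s2], s4] + [[[s1, s3], s4], s2] - [[[s1, s4], s2], s3]

In the tensor algebra, words opening s1 carry the s1-anchored form.
Composite bracket: [s1, [s3, [s4, s2]]]
The bracket unfolds into 8 signed words via [a, b] = ab - ba (2^3 = 8).
Collect the words opening with s1:
  s1s2s4s3 (sign +1) contributes +[[[s1, s2], s4], s3]
  s1s3s2s4 (sign -1) contributes -[[[s1, s3], s2], s4]
  s1s3s4s2 (sign +1) contributes +[[[s1, s3], s4], s2]
  s1s4s2s3 (sign -1) contributes -[[[s1, s4], s2], s3]


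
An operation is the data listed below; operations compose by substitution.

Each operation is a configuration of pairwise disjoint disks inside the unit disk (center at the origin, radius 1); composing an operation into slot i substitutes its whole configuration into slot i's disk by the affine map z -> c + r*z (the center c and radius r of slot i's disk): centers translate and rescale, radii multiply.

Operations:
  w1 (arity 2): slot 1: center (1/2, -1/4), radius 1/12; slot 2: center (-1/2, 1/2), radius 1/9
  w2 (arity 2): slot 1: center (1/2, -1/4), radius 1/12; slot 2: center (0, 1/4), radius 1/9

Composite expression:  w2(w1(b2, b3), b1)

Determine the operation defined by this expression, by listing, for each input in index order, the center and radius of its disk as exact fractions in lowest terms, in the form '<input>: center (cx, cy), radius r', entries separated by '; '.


b1: center (0, 1/4), radius 1/9; b2: center (13/24, -13/48), radius 1/144; b3: center (11/24, -5/24), radius 1/108


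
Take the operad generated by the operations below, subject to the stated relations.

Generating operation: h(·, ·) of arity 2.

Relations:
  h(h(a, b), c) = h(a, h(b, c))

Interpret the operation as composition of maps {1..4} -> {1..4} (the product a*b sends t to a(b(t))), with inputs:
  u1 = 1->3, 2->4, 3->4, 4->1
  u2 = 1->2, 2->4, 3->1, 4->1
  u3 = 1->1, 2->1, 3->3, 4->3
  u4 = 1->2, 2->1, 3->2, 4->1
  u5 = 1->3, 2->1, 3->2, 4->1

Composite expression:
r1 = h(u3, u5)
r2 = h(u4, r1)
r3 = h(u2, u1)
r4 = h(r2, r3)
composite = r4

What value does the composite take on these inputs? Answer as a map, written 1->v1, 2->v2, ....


1->2, 2->2, 3->2, 4->2

h(u3, u5) = 1->3, 2->1, 3->1, 4->1
h(u4, h(u3, u5)) = 1->2, 2->2, 3->2, 4->2
h(u2, u1) = 1->1, 2->1, 3->1, 4->2
h(h(u4, h(u3, u5)), h(u2, u1)) = 1->2, 2->2, 3->2, 4->2
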